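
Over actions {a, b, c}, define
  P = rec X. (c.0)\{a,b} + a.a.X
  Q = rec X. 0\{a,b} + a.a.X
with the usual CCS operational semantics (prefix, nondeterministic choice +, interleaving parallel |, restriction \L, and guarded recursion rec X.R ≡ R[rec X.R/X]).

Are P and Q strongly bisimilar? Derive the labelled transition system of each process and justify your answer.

LTS(P): 3 reachable states
  m0 = rec X. (c.0)\{a,b} + a.a.X → -a-> m1, -c-> m2
  m1 = a.(rec X. (c.0)\{a,b} + a.a.X) → -a-> m0
  m2 = 0\{a,b} → (no moves)
LTS(Q): 2 reachable states
  n0 = rec X. 0\{a,b} + a.a.X → -a-> n1
  n1 = a.(rec X. 0\{a,b} + a.a.X) → -a-> n0
Partition-refinement fixed point:
  B0 = {m0}
  B1 = {m1}
  B2 = {m2}
  B3 = {n0, n1}
m0 ∈ B0, n0 ∈ B3 → different blocks

NO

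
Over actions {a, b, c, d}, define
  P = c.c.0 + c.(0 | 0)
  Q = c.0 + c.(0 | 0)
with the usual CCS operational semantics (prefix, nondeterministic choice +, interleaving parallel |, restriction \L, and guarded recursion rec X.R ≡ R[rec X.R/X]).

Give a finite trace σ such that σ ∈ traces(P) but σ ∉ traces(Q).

Reachable graph of P (4 states):
  s0 = c.c.0 + c.(0 | 0) → --c--▸ s1, --c--▸ s2
  s1 = 0 | 0 → ·
  s2 = c.0 → --c--▸ s3
  s3 = 0 → ·
Reachable graph of Q (3 states):
  t0 = c.0 + c.(0 | 0) → --c--▸ t1, --c--▸ t2
  t1 = 0 → ·
  t2 = 0 | 0 → ·
Run σ = ⟨cc⟩ on P: start {s0}
  step 1 (c): {s1, s2}
  step 2 (c): {s3}
  ✓ P
Run σ = ⟨cc⟩ on Q: start {t0}
  step 1 (c): {t1, t2}
  step 2 (c): no successor for Q

cc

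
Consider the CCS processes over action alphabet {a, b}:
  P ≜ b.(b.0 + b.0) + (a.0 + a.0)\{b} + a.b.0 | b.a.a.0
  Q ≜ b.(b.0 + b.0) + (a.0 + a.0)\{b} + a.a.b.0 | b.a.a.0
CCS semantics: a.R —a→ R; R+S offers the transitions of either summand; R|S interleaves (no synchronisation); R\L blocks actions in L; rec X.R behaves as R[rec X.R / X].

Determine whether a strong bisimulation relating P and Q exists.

P's transition system — 15 states:
  s0 = b.(b.0 + b.0) + (a.0 + a.0)\{b} + a.b.0 | b.a.a.0 ⊢ --a--▸ s1, --a--▸ s2, --b--▸ s3, --b--▸ s4
  s1 = 0\{b} ⊢ ∅
  s2 = b.0 | b.a.a.0 ⊢ --b--▸ s5, --b--▸ s6
  s3 = a.b.0 | a.a.0 ⊢ --a--▸ s6, --a--▸ s7
  s4 = b.0 + b.0 ⊢ --b--▸ s8
  s5 = 0 | b.a.a.0 ⊢ --b--▸ s9
  s6 = b.0 | a.a.0 ⊢ --a--▸ s10, --b--▸ s9
  s7 = a.b.0 | a.0 ⊢ --a--▸ s10, --a--▸ s11
  s8 = 0 ⊢ ∅
  s9 = 0 | a.a.0 ⊢ --a--▸ s12
  s10 = b.0 | a.0 ⊢ --a--▸ s13, --b--▸ s12
  s11 = a.b.0 | 0 ⊢ --a--▸ s13
  s12 = 0 | a.0 ⊢ --a--▸ s14
  s13 = b.0 | 0 ⊢ --b--▸ s14
  s14 = 0 | 0 ⊢ ∅
Q's transition system — 19 states:
  t0 = b.(b.0 + b.0) + (a.0 + a.0)\{b} + a.a.b.0 | b.a.a.0 ⊢ --a--▸ t1, --a--▸ t2, --b--▸ t3, --b--▸ t4
  t1 = 0\{b} ⊢ ∅
  t2 = a.b.0 | b.a.a.0 ⊢ --a--▸ t5, --b--▸ t6
  t3 = a.a.b.0 | a.a.0 ⊢ --a--▸ t6, --a--▸ t7
  t4 = b.0 + b.0 ⊢ --b--▸ t8
  t5 = b.0 | b.a.a.0 ⊢ --b--▸ t10, --b--▸ t9
  t6 = a.b.0 | a.a.0 ⊢ --a--▸ t10, --a--▸ t11
  t7 = a.a.b.0 | a.0 ⊢ --a--▸ t11, --a--▸ t12
  t8 = 0 ⊢ ∅
  t9 = 0 | b.a.a.0 ⊢ --b--▸ t13
  t10 = b.0 | a.a.0 ⊢ --a--▸ t14, --b--▸ t13
  t11 = a.b.0 | a.0 ⊢ --a--▸ t14, --a--▸ t15
  t12 = a.a.b.0 | 0 ⊢ --a--▸ t15
  t13 = 0 | a.a.0 ⊢ --a--▸ t16
  t14 = b.0 | a.0 ⊢ --a--▸ t17, --b--▸ t16
  t15 = a.b.0 | 0 ⊢ --a--▸ t17
  t16 = 0 | a.0 ⊢ --a--▸ t18
  t17 = b.0 | 0 ⊢ --b--▸ t18
  t18 = 0 | 0 ⊢ ∅
Coarsest stable partition (strong bisimilarity classes):
  B0 = {s0}
  B1 = {s2, t5}
  B2 = {s6, t10}
  B3 = {s10, t14}
  B4 = {s12, t16}
  B5 = {s1, s14, s8, t1, t18, t8}
  B6 = {s13, s4, t17, t4}
  B7 = {s9, t13}
  B8 = {s5, t9}
  B9 = {s3, t6}
  B10 = {s7, t11}
  B11 = {s11, t15}
  B12 = {t0}
  B13 = {t2}
  B14 = {t3}
  B15 = {t7}
  B16 = {t12}
s0 ∈ B0, t0 ∈ B12 → different blocks

not bisimilar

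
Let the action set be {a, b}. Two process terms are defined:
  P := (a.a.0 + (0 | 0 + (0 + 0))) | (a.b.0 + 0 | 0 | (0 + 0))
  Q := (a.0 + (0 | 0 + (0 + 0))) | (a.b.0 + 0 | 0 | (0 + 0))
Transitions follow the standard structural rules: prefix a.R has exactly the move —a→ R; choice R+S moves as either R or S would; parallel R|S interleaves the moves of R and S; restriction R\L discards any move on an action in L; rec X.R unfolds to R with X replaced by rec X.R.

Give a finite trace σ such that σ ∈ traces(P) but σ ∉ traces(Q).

LTS(P): 9 reachable states
  m0 = (a.a.0 + (0 | 0 + (0 + 0))) | (a.b.0 + 0 | 0 | (0 + 0)) → -a-> m1, -a-> m2
  m1 = (a.a.0 + (0 | 0 + (0 + 0))) | b.0 → -a-> m3, -b-> m4
  m2 = a.0 | (a.b.0 + 0 | 0 | (0 + 0)) → -a-> m3, -a-> m5
  m3 = a.0 | b.0 → -a-> m6, -b-> m7
  m4 = (a.a.0 + (0 | 0 + (0 + 0))) | 0 → -a-> m7
  m5 = 0 | (a.b.0 + 0 | 0 | (0 + 0)) → -a-> m6
  m6 = 0 | b.0 → -b-> m8
  m7 = a.0 | 0 → -a-> m8
  m8 = 0 | 0 → deadlocked
LTS(Q): 6 reachable states
  n0 = (a.0 + (0 | 0 + (0 + 0))) | (a.b.0 + 0 | 0 | (0 + 0)) → -a-> n1, -a-> n2
  n1 = (a.0 + (0 | 0 + (0 + 0))) | b.0 → -a-> n3, -b-> n4
  n2 = 0 | (a.b.0 + 0 | 0 | (0 + 0)) → -a-> n3
  n3 = 0 | b.0 → -b-> n5
  n4 = (a.0 + (0 | 0 + (0 + 0))) | 0 → -a-> n5
  n5 = 0 | 0 → deadlocked
Run σ = ⟨aaa⟩ on P: start {m0}
  after a @ step 1: {m1, m2}
  after a @ step 2: {m3, m5}
  after a @ step 3: {m6}
  — P admits the full trace.
Run σ = ⟨aaa⟩ on Q: start {n0}
  after a @ step 1: {n1, n2}
  after a @ step 2: {n3}
  after a @ step 3: ∅ (Q stuck)

aaa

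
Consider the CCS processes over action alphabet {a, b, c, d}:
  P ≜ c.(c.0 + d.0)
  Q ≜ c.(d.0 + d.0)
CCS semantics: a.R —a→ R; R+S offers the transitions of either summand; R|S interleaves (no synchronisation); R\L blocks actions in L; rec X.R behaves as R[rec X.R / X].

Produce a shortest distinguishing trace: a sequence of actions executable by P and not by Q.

cc

Reachable graph of P (3 states):
  s0 = c.(c.0 + d.0) ⊢ -c-> s1
  s1 = c.0 + d.0 ⊢ -c-> s2, -d-> s2
  s2 = 0 ⊢ ·
Reachable graph of Q (3 states):
  t0 = c.(d.0 + d.0) ⊢ -c-> t1
  t1 = d.0 + d.0 ⊢ -d-> t2
  t2 = 0 ⊢ ·
Trace ⟨cc⟩ through P, begin at {s0}:
  step 1 (c): {s1}
  step 2 (c): {s2}
  ✓ P
Trace ⟨cc⟩ through Q, begin at {t0}:
  step 1 (c): {t1}
  step 2 (c): ∅  — Q cannot continue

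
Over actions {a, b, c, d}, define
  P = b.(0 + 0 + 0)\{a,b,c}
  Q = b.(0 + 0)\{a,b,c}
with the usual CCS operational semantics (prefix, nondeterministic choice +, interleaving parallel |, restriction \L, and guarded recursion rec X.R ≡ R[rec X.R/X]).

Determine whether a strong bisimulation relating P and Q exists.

LTS(P): 2 reachable states
  p0 = b.(0 + 0 + 0)\{a,b,c} :: =b=> p1
  p1 = (0 + 0 + 0)\{a,b,c} :: stopped
LTS(Q): 2 reachable states
  q0 = b.(0 + 0)\{a,b,c} :: =b=> q1
  q1 = (0 + 0)\{a,b,c} :: stopped
Partition-refinement fixed point:
  B0 = {p0, q0}
  B1 = {p1, q1}
p0 ∈ B0, q0 ∈ B0 → same block

P ~ Q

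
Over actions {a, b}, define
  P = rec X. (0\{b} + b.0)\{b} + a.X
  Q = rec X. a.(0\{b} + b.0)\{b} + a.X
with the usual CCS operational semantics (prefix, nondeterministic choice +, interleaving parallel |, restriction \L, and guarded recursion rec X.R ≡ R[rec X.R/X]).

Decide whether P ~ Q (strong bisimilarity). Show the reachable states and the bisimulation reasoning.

P's transition system — 1 states:
  m0 = rec X. (0\{b} + b.0)\{b} + a.X | -a-> m0
Q's transition system — 2 states:
  n0 = rec X. a.(0\{b} + b.0)\{b} + a.X | -a-> n0, -a-> n1
  n1 = (0\{b} + b.0)\{b} | deadlocked
Bisimilarity quotient blocks:
  B0 = {m0}
  B1 = {n0}
  B2 = {n1}
m0 ∈ B0, n0 ∈ B1 → different blocks

not bisimilar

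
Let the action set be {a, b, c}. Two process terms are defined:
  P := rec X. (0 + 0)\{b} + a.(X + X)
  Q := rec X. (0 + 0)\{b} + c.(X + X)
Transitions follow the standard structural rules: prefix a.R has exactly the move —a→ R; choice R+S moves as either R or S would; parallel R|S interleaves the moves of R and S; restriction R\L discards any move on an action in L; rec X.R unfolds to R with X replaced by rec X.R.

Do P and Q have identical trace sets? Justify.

Reachable graph of P (2 states):
  s0 = rec X. (0 + 0)\{b} + a.(X + X) | —a→ s1
  s1 = (rec X. (0 + 0)\{b} + a.(X + X)) + (rec X. (0 + 0)\{b} + a.(X + X)) | —a→ s1
Reachable graph of Q (2 states):
  t0 = rec X. (0 + 0)\{b} + c.(X + X) | —c→ t1
  t1 = (rec X. (0 + 0)\{b} + c.(X + X)) + (rec X. (0 + 0)\{b} + c.(X + X)) | —c→ t1
Trace ⟨a⟩ through P, begin at {s0}:
  [1] a ⇒ {s1}
  — P admits the full trace.
Trace ⟨a⟩ through Q, begin at {t0}:
  [1] a ⇒ ∅ (Q stuck)

trace-distinct — witness ⟨a⟩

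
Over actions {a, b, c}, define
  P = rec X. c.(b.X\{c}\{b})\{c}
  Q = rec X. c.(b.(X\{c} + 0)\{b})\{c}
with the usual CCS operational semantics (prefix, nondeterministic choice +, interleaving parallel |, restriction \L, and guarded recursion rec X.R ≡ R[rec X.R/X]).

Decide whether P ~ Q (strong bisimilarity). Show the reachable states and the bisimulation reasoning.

YES

LTS(P): 3 reachable states
  u0 = rec X. c.(b.X\{c}\{b})\{c} :: =c=> u1
  u1 = (b.(rec X. c.(b.X\{c}\{b})\{c})\{c}\{b})\{c} :: =b=> u2
  u2 = (rec X. c.(b.X\{c}\{b})\{c})\{c}\{b}\{c} :: ∅
LTS(Q): 3 reachable states
  v0 = rec X. c.(b.(X\{c} + 0)\{b})\{c} :: =c=> v1
  v1 = (b.((rec X. c.(b.(X\{c} + 0)\{b})\{c})\{c} + 0)\{b})\{c} :: =b=> v2
  v2 = ((rec X. c.(b.(X\{c} + 0)\{b})\{c})\{c} + 0)\{b}\{c} :: ∅
Coarsest stable partition (strong bisimilarity classes):
  B0 = {u0, v0}
  B1 = {u1, v1}
  B2 = {u2, v2}
u0 ∈ B0, v0 ∈ B0 → same block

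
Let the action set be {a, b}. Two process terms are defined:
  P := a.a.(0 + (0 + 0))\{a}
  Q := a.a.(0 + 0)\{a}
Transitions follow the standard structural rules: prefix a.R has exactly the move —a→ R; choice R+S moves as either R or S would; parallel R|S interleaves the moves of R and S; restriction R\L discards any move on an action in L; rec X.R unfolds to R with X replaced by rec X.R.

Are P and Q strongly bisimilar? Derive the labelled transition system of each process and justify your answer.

LTS(P): 3 reachable states
  m0 = a.a.(0 + (0 + 0))\{a} :: --a--▸ m1
  m1 = a.(0 + (0 + 0))\{a} :: --a--▸ m2
  m2 = (0 + (0 + 0))\{a} :: stopped
LTS(Q): 3 reachable states
  n0 = a.a.(0 + 0)\{a} :: --a--▸ n1
  n1 = a.(0 + 0)\{a} :: --a--▸ n2
  n2 = (0 + 0)\{a} :: stopped
Partition-refinement fixed point:
  B0 = {m0, n0}
  B1 = {m1, n1}
  B2 = {m2, n2}
m0 ∈ B0, n0 ∈ B0 → same block

YES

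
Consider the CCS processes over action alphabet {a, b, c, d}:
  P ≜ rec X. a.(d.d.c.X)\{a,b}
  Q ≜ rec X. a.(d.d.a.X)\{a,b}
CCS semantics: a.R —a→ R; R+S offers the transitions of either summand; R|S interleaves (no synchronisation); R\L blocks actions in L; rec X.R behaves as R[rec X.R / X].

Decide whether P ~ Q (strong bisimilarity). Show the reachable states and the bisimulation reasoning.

P ≁ Q

LTS(P): 5 reachable states
  s0 = rec X. a.(d.d.c.X)\{a,b} :: --a--▸ s1
  s1 = (d.d.c.(rec X. a.(d.d.c.X)\{a,b}))\{a,b} :: --d--▸ s2
  s2 = (d.c.(rec X. a.(d.d.c.X)\{a,b}))\{a,b} :: --d--▸ s3
  s3 = (c.(rec X. a.(d.d.c.X)\{a,b}))\{a,b} :: --c--▸ s4
  s4 = (rec X. a.(d.d.c.X)\{a,b})\{a,b} :: (no moves)
LTS(Q): 4 reachable states
  t0 = rec X. a.(d.d.a.X)\{a,b} :: --a--▸ t1
  t1 = (d.d.a.(rec X. a.(d.d.a.X)\{a,b}))\{a,b} :: --d--▸ t2
  t2 = (d.a.(rec X. a.(d.d.a.X)\{a,b}))\{a,b} :: --d--▸ t3
  t3 = (a.(rec X. a.(d.d.a.X)\{a,b}))\{a,b} :: (no moves)
Coarsest stable partition (strong bisimilarity classes):
  B0 = {s0}
  B1 = {s1}
  B2 = {s2}
  B3 = {s3}
  B4 = {s4, t3}
  B5 = {t0}
  B6 = {t1}
  B7 = {t2}
s0 ∈ B0, t0 ∈ B5 → different blocks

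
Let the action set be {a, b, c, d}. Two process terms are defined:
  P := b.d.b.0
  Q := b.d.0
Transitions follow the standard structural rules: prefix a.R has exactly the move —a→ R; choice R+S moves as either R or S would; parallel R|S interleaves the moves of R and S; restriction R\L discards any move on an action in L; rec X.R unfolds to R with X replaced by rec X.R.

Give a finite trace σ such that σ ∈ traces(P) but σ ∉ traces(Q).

Reachable graph of P (4 states):
  p0 = b.d.b.0 has moves —b→ p1
  p1 = d.b.0 has moves —d→ p2
  p2 = b.0 has moves —b→ p3
  p3 = 0 has moves ∅
Reachable graph of Q (3 states):
  q0 = b.d.0 has moves —b→ q1
  q1 = d.0 has moves —d→ q2
  q2 = 0 has moves ∅
Trace ⟨bdb⟩ through P, begin at {p0}:
  step 1 (b): {p1}
  step 2 (d): {p2}
  step 3 (b): {p3}
  ✓ P
Trace ⟨bdb⟩ through Q, begin at {q0}:
  step 1 (b): {q1}
  step 2 (d): {q2}
  step 3 (b): no successor for Q

bdb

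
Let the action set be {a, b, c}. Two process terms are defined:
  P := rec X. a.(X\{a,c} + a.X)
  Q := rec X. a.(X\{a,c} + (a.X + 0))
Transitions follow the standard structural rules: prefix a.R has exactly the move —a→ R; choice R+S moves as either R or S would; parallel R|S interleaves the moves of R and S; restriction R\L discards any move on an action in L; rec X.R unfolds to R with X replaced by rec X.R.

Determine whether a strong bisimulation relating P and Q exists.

LTS(P): 2 reachable states
  p0 = rec X. a.(X\{a,c} + a.X) ⊢ -a-> p1
  p1 = (rec X. a.(X\{a,c} + a.X))\{a,c} + a.(rec X. a.(X\{a,c} + a.X)) ⊢ -a-> p0
LTS(Q): 2 reachable states
  q0 = rec X. a.(X\{a,c} + (a.X + 0)) ⊢ -a-> q1
  q1 = (rec X. a.(X\{a,c} + (a.X + 0)))\{a,c} + (a.(rec X. a.(X\{a,c} + (a.X + 0))) + 0) ⊢ -a-> q0
Bisimilarity quotient blocks:
  B0 = {p0, p1, q0, q1}
p0 ∈ B0, q0 ∈ B0 → same block

YES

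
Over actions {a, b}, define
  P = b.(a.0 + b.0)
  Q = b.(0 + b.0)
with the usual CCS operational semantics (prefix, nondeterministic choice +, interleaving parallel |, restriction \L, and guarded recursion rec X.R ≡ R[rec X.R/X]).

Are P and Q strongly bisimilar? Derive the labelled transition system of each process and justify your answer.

P's transition system — 3 states:
  u0 = b.(a.0 + b.0) ⊢ =b=> u1
  u1 = a.0 + b.0 ⊢ =a=> u2, =b=> u2
  u2 = 0 ⊢ stopped
Q's transition system — 3 states:
  v0 = b.(0 + b.0) ⊢ =b=> v1
  v1 = 0 + b.0 ⊢ =b=> v2
  v2 = 0 ⊢ stopped
Coarsest stable partition (strong bisimilarity classes):
  B0 = {u0}
  B1 = {u1}
  B2 = {u2, v2}
  B3 = {v0}
  B4 = {v1}
u0 ∈ B0, v0 ∈ B3 → different blocks

P ≁ Q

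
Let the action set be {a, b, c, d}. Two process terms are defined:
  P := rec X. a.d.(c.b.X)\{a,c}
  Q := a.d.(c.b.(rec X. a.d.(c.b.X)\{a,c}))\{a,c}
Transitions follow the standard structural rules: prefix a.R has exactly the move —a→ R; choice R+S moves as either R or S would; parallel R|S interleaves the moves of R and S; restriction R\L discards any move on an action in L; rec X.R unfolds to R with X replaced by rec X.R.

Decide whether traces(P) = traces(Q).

P's transition system — 3 states:
  p0 = rec X. a.d.(c.b.X)\{a,c} | --a--▸ p1
  p1 = d.(c.b.(rec X. a.d.(c.b.X)\{a,c}))\{a,c} | --d--▸ p2
  p2 = (c.b.(rec X. a.d.(c.b.X)\{a,c}))\{a,c} | ∅
Q's transition system — 3 states:
  q0 = a.d.(c.b.(rec X. a.d.(c.b.X)\{a,c}))\{a,c} | --a--▸ q1
  q1 = d.(c.b.(rec X. a.d.(c.b.X)\{a,c}))\{a,c} | --d--▸ q2
  q2 = (c.b.(rec X. a.d.(c.b.X)\{a,c}))\{a,c} | ∅
Coarsest stable partition (strong bisimilarity classes):
  B0 = {p0, q0}
  B1 = {p1, q1}
  B2 = {p2, q2}
p0 ∈ B0, q0 ∈ B0 → same block
Bisimilar ⇒ trace-equivalent.

traces(P) = traces(Q)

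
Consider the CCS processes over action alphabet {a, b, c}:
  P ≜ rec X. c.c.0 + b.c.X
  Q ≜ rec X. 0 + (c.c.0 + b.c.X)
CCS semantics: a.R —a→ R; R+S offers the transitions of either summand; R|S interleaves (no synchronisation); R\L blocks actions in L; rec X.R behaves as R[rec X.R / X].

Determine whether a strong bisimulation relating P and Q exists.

LTS(P): 4 reachable states
  m0 = rec X. c.c.0 + b.c.X | =b=> m1, =c=> m2
  m1 = c.(rec X. c.c.0 + b.c.X) | =c=> m0
  m2 = c.0 | =c=> m3
  m3 = 0 | ∅
LTS(Q): 4 reachable states
  n0 = rec X. 0 + (c.c.0 + b.c.X) | =b=> n1, =c=> n2
  n1 = c.(rec X. 0 + (c.c.0 + b.c.X)) | =c=> n0
  n2 = c.0 | =c=> n3
  n3 = 0 | ∅
Coarsest stable partition (strong bisimilarity classes):
  B0 = {m0, n0}
  B1 = {m2, n2}
  B2 = {m3, n3}
  B3 = {m1, n1}
m0 ∈ B0, n0 ∈ B0 → same block

bisimilar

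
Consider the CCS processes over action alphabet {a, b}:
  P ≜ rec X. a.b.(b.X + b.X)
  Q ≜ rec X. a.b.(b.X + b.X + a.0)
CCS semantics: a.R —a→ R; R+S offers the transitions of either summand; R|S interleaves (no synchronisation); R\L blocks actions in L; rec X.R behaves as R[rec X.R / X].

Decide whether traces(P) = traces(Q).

Reachable graph of P (3 states):
  p0 = rec X. a.b.(b.X + b.X) | --a--▸ p1
  p1 = b.(b.(rec X. a.b.(b.X + b.X)) + b.(rec X. a.b.(b.X + b.X))) | --b--▸ p2
  p2 = b.(rec X. a.b.(b.X + b.X)) + b.(rec X. a.b.(b.X + b.X)) | --b--▸ p0
Reachable graph of Q (4 states):
  q0 = rec X. a.b.(b.X + b.X + a.0) | --a--▸ q1
  q1 = b.(b.(rec X. a.b.(b.X + b.X + a.0)) + b.(rec X. a.b.(b.X + b.X + a.0)) + a.0) | --b--▸ q2
  q2 = b.(rec X. a.b.(b.X + b.X + a.0)) + b.(rec X. a.b.(b.X + b.X + a.0)) + a.0 | --a--▸ q3, --b--▸ q0
  q3 = 0 | ·
Executing aba from Q (initial set {q0}):
  after a @ step 1: {q1}
  after b @ step 2: {q2}
  after a @ step 3: {q3}
  Q completes σ.
Executing aba from P (initial set {p0}):
  after a @ step 1: {p1}
  after b @ step 2: {p2}
  after a @ step 3: ∅ (P stuck)

traces(P) ≠ traces(Q) — witness ⟨aba⟩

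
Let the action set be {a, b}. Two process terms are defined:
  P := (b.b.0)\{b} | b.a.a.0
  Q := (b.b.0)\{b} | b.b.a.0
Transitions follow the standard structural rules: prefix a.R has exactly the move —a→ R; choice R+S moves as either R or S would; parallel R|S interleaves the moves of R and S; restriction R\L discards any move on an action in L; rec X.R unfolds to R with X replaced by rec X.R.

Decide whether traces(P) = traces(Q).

NO — witness ⟨ba⟩

P's transition system — 4 states:
  u0 = (b.b.0)\{b} | b.a.a.0 :: -b-> u1
  u1 = (b.b.0)\{b} | a.a.0 :: -a-> u2
  u2 = (b.b.0)\{b} | a.0 :: -a-> u3
  u3 = (b.b.0)\{b} | 0 :: (no moves)
Q's transition system — 4 states:
  v0 = (b.b.0)\{b} | b.b.a.0 :: -b-> v1
  v1 = (b.b.0)\{b} | b.a.0 :: -b-> v2
  v2 = (b.b.0)\{b} | a.0 :: -a-> v3
  v3 = (b.b.0)\{b} | 0 :: (no moves)
Run σ = ⟨ba⟩ on P: start {u0}
  [1] b ⇒ {u1}
  [2] a ⇒ {u2}
  P completes σ.
Run σ = ⟨ba⟩ on Q: start {v0}
  [1] b ⇒ {v1}
  [2] a ⇒ no successor for Q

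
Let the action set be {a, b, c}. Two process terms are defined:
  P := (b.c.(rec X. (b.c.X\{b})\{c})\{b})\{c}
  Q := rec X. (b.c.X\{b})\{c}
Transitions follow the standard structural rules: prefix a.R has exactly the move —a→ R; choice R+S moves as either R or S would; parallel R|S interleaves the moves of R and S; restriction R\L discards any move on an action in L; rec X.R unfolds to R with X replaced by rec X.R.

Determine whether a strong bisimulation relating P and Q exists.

P's transition system — 2 states:
  u0 = (b.c.(rec X. (b.c.X\{b})\{c})\{b})\{c} :: -b-> u1
  u1 = (c.(rec X. (b.c.X\{b})\{c})\{b})\{c} :: deadlocked
Q's transition system — 2 states:
  v0 = rec X. (b.c.X\{b})\{c} :: -b-> v1
  v1 = (c.(rec X. (b.c.X\{b})\{c})\{b})\{c} :: deadlocked
Bisimilarity quotient blocks:
  B0 = {u0, v0}
  B1 = {u1, v1}
u0 ∈ B0, v0 ∈ B0 → same block

YES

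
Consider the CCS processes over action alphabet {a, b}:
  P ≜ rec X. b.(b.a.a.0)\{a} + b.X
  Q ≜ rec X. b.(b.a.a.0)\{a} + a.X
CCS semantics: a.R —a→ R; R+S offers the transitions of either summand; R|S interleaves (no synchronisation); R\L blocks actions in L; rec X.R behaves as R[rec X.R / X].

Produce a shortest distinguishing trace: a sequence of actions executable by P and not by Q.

bbb

P's transition system — 3 states:
  s0 = rec X. b.(b.a.a.0)\{a} + b.X has moves --b--▸ s0, --b--▸ s1
  s1 = (b.a.a.0)\{a} has moves --b--▸ s2
  s2 = (a.a.0)\{a} has moves ·
Q's transition system — 3 states:
  t0 = rec X. b.(b.a.a.0)\{a} + a.X has moves --a--▸ t0, --b--▸ t1
  t1 = (b.a.a.0)\{a} has moves --b--▸ t2
  t2 = (a.a.0)\{a} has moves ·
Run σ = ⟨bbb⟩ on P: start {s0}
  after b @ step 1: {s0, s1}
  after b @ step 2: {s0, s1, s2}
  after b @ step 3: {s0, s1, s2}
  ✓ P
Run σ = ⟨bbb⟩ on Q: start {t0}
  after b @ step 1: {t1}
  after b @ step 2: {t2}
  after b @ step 3: no successor for Q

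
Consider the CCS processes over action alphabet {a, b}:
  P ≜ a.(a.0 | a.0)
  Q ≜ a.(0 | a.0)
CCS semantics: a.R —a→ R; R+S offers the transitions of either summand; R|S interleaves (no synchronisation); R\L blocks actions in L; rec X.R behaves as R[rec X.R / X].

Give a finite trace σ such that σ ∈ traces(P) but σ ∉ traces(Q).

P's transition system — 5 states:
  m0 = a.(a.0 | a.0) :: =a=> m1
  m1 = a.0 | a.0 :: =a=> m2, =a=> m3
  m2 = 0 | a.0 :: =a=> m4
  m3 = a.0 | 0 :: =a=> m4
  m4 = 0 | 0 :: ∅
Q's transition system — 3 states:
  n0 = a.(0 | a.0) :: =a=> n1
  n1 = 0 | a.0 :: =a=> n2
  n2 = 0 | 0 :: ∅
Run σ = ⟨aaa⟩ on P: start {m0}
  after a @ step 1: {m1}
  after a @ step 2: {m2, m3}
  after a @ step 3: {m4}
  ✓ P
Run σ = ⟨aaa⟩ on Q: start {n0}
  after a @ step 1: {n1}
  after a @ step 2: {n2}
  after a @ step 3: ∅  — Q cannot continue

aaa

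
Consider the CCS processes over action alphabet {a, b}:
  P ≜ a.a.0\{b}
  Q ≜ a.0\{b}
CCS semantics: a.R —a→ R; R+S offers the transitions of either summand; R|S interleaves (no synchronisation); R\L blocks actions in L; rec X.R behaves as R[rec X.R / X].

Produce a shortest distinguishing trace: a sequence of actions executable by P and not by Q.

LTS(P): 3 reachable states
  s0 = a.a.0\{b} → =a=> s1
  s1 = a.0\{b} → =a=> s2
  s2 = 0\{b} → deadlocked
LTS(Q): 2 reachable states
  t0 = a.0\{b} → =a=> t1
  t1 = 0\{b} → deadlocked
Run σ = ⟨aa⟩ on P: start {s0}
  after a @ step 1: {s1}
  after a @ step 2: {s2}
  — P admits the full trace.
Run σ = ⟨aa⟩ on Q: start {t0}
  after a @ step 1: {t1}
  after a @ step 2: no successor for Q

aa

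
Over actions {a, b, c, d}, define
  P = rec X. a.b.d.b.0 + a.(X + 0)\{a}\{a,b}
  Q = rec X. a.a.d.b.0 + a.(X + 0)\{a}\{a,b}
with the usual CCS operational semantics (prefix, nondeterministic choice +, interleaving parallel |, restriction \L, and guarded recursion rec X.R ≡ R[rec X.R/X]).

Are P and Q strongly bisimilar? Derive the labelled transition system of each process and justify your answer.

Reachable graph of P (6 states):
  s0 = rec X. a.b.d.b.0 + a.(X + 0)\{a}\{a,b} | —a→ s1, —a→ s2
  s1 = ((rec X. a.b.d.b.0 + a.(X + 0)\{a}\{a,b}) + 0)\{a}\{a,b} | ∅
  s2 = b.d.b.0 | —b→ s3
  s3 = d.b.0 | —d→ s4
  s4 = b.0 | —b→ s5
  s5 = 0 | ∅
Reachable graph of Q (6 states):
  t0 = rec X. a.a.d.b.0 + a.(X + 0)\{a}\{a,b} | —a→ t1, —a→ t2
  t1 = ((rec X. a.a.d.b.0 + a.(X + 0)\{a}\{a,b}) + 0)\{a}\{a,b} | ∅
  t2 = a.d.b.0 | —a→ t3
  t3 = d.b.0 | —d→ t4
  t4 = b.0 | —b→ t5
  t5 = 0 | ∅
Partition-refinement fixed point:
  B0 = {s0}
  B1 = {s1, s5, t1, t5}
  B2 = {s2}
  B3 = {s3, t3}
  B4 = {s4, t4}
  B5 = {t0}
  B6 = {t2}
s0 ∈ B0, t0 ∈ B5 → different blocks

not bisimilar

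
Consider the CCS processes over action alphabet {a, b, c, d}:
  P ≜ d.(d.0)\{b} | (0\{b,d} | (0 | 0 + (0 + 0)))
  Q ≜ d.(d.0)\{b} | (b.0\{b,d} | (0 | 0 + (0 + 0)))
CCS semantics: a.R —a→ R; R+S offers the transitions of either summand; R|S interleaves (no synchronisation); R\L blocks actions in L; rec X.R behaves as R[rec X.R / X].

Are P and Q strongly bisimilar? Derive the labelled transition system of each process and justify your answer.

not bisimilar

Reachable graph of P (3 states):
  m0 = d.(d.0)\{b} | (0\{b,d} | (0 | 0 + (0 + 0))) | —d→ m1
  m1 = (d.0)\{b} | (0\{b,d} | (0 | 0 + (0 + 0))) | —d→ m2
  m2 = 0\{b} | (0\{b,d} | (0 | 0 + (0 + 0))) | ·
Reachable graph of Q (6 states):
  n0 = d.(d.0)\{b} | (b.0\{b,d} | (0 | 0 + (0 + 0))) | —b→ n1, —d→ n2
  n1 = d.(d.0)\{b} | (0\{b,d} | (0 | 0 + (0 + 0))) | —d→ n3
  n2 = (d.0)\{b} | (b.0\{b,d} | (0 | 0 + (0 + 0))) | —b→ n3, —d→ n4
  n3 = (d.0)\{b} | (0\{b,d} | (0 | 0 + (0 + 0))) | —d→ n5
  n4 = 0\{b} | (b.0\{b,d} | (0 | 0 + (0 + 0))) | —b→ n5
  n5 = 0\{b} | (0\{b,d} | (0 | 0 + (0 + 0))) | ·
Coarsest stable partition (strong bisimilarity classes):
  B0 = {m0, n1}
  B1 = {m1, n3}
  B2 = {m2, n5}
  B3 = {n0}
  B4 = {n2}
  B5 = {n4}
m0 ∈ B0, n0 ∈ B3 → different blocks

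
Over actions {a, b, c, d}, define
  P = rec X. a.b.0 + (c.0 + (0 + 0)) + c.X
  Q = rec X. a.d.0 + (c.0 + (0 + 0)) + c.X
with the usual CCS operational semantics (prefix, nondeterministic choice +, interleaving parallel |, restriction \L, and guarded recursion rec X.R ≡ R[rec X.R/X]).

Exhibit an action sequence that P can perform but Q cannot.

LTS(P): 3 reachable states
  m0 = rec X. a.b.0 + (c.0 + (0 + 0)) + c.X ⊢ ··a··> m1, ··c··> m0, ··c··> m2
  m1 = b.0 ⊢ ··b··> m2
  m2 = 0 ⊢ ·
LTS(Q): 3 reachable states
  n0 = rec X. a.d.0 + (c.0 + (0 + 0)) + c.X ⊢ ··a··> n1, ··c··> n0, ··c··> n2
  n1 = d.0 ⊢ ··d··> n2
  n2 = 0 ⊢ ·
Executing ab from P (initial set {m0}):
  after a @ step 1: {m1}
  after b @ step 2: {m2}
  P completes σ.
Executing ab from Q (initial set {n0}):
  after a @ step 1: {n1}
  after b @ step 2: ∅  — Q cannot continue

ab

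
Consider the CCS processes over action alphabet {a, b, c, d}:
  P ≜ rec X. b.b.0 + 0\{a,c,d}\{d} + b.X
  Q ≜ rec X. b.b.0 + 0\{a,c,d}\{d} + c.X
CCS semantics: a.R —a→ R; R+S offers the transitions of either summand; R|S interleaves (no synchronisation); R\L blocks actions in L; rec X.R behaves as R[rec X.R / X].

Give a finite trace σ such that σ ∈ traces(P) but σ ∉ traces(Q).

bbb

LTS(P): 3 reachable states
  s0 = rec X. b.b.0 + 0\{a,c,d}\{d} + b.X has moves =b=> s0, =b=> s1
  s1 = b.0 has moves =b=> s2
  s2 = 0 has moves stopped
LTS(Q): 3 reachable states
  t0 = rec X. b.b.0 + 0\{a,c,d}\{d} + c.X has moves =b=> t1, =c=> t0
  t1 = b.0 has moves =b=> t2
  t2 = 0 has moves stopped
Run σ = ⟨bbb⟩ on P: start {s0}
  after b @ step 1: {s0, s1}
  after b @ step 2: {s0, s1, s2}
  after b @ step 3: {s0, s1, s2}
  P completes σ.
Run σ = ⟨bbb⟩ on Q: start {t0}
  after b @ step 1: {t1}
  after b @ step 2: {t2}
  after b @ step 3: ∅ (Q stuck)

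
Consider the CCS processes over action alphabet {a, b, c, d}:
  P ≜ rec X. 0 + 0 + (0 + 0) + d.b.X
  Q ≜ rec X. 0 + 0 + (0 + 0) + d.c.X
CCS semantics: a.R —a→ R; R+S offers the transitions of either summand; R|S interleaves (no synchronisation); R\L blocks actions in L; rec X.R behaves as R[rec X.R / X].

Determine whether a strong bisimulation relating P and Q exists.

NO

LTS(P): 2 reachable states
  u0 = rec X. 0 + 0 + (0 + 0) + d.b.X | -d-> u1
  u1 = b.(rec X. 0 + 0 + (0 + 0) + d.b.X) | -b-> u0
LTS(Q): 2 reachable states
  v0 = rec X. 0 + 0 + (0 + 0) + d.c.X | -d-> v1
  v1 = c.(rec X. 0 + 0 + (0 + 0) + d.c.X) | -c-> v0
Coarsest stable partition (strong bisimilarity classes):
  B0 = {u0}
  B1 = {u1}
  B2 = {v0}
  B3 = {v1}
u0 ∈ B0, v0 ∈ B2 → different blocks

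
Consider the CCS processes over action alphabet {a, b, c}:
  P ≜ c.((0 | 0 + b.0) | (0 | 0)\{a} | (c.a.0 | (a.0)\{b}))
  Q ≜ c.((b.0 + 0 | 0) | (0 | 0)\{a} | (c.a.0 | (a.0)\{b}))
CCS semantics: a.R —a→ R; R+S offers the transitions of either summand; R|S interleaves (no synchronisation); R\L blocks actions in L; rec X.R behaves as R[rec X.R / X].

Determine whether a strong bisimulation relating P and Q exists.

bisimilar

LTS(P): 13 reachable states
  p0 = c.((0 | 0 + b.0) | (0 | 0)\{a} | (c.a.0 | (a.0)\{b})) has moves -c-> p1
  p1 = (0 | 0 + b.0) | (0 | 0)\{a} | (c.a.0 | (a.0)\{b}) has moves -a-> p2, -b-> p3, -c-> p4
  p2 = (0 | 0 + b.0) | (0 | 0)\{a} | (c.a.0 | 0\{b}) has moves -b-> p5, -c-> p6
  p3 = 0 | (0 | 0)\{a} | (c.a.0 | (a.0)\{b}) has moves -a-> p5, -c-> p7
  p4 = (0 | 0 + b.0) | (0 | 0)\{a} | (a.0 | (a.0)\{b}) has moves -a-> p6, -a-> p8, -b-> p7
  p5 = 0 | (0 | 0)\{a} | (c.a.0 | 0\{b}) has moves -c-> p9
  p6 = (0 | 0 + b.0) | (0 | 0)\{a} | (a.0 | 0\{b}) has moves -a-> p10, -b-> p9
  p7 = 0 | (0 | 0)\{a} | (a.0 | (a.0)\{b}) has moves -a-> p11, -a-> p9
  p8 = (0 | 0 + b.0) | (0 | 0)\{a} | (0 | (a.0)\{b}) has moves -a-> p10, -b-> p11
  p9 = 0 | (0 | 0)\{a} | (a.0 | 0\{b}) has moves -a-> p12
  p10 = (0 | 0 + b.0) | (0 | 0)\{a} | (0 | 0\{b}) has moves -b-> p12
  p11 = 0 | (0 | 0)\{a} | (0 | (a.0)\{b}) has moves -a-> p12
  p12 = 0 | (0 | 0)\{a} | (0 | 0\{b}) has moves ·
LTS(Q): 13 reachable states
  q0 = c.((b.0 + 0 | 0) | (0 | 0)\{a} | (c.a.0 | (a.0)\{b})) has moves -c-> q1
  q1 = (b.0 + 0 | 0) | (0 | 0)\{a} | (c.a.0 | (a.0)\{b}) has moves -a-> q2, -b-> q3, -c-> q4
  q2 = (b.0 + 0 | 0) | (0 | 0)\{a} | (c.a.0 | 0\{b}) has moves -b-> q5, -c-> q6
  q3 = 0 | (0 | 0)\{a} | (c.a.0 | (a.0)\{b}) has moves -a-> q5, -c-> q7
  q4 = (b.0 + 0 | 0) | (0 | 0)\{a} | (a.0 | (a.0)\{b}) has moves -a-> q6, -a-> q8, -b-> q7
  q5 = 0 | (0 | 0)\{a} | (c.a.0 | 0\{b}) has moves -c-> q9
  q6 = (b.0 + 0 | 0) | (0 | 0)\{a} | (a.0 | 0\{b}) has moves -a-> q10, -b-> q9
  q7 = 0 | (0 | 0)\{a} | (a.0 | (a.0)\{b}) has moves -a-> q11, -a-> q9
  q8 = (b.0 + 0 | 0) | (0 | 0)\{a} | (0 | (a.0)\{b}) has moves -a-> q10, -b-> q11
  q9 = 0 | (0 | 0)\{a} | (a.0 | 0\{b}) has moves -a-> q12
  q10 = (b.0 + 0 | 0) | (0 | 0)\{a} | (0 | 0\{b}) has moves -b-> q12
  q11 = 0 | (0 | 0)\{a} | (0 | (a.0)\{b}) has moves -a-> q12
  q12 = 0 | (0 | 0)\{a} | (0 | 0\{b}) has moves ·
Partition-refinement fixed point:
  B0 = {p0, q0}
  B1 = {p1, q1}
  B2 = {p3, q3}
  B3 = {p5, q5}
  B4 = {p11, p9, q11, q9}
  B5 = {p12, q12}
  B6 = {p7, q7}
  B7 = {p2, q2}
  B8 = {p6, p8, q6, q8}
  B9 = {p10, q10}
  B10 = {p4, q4}
p0 ∈ B0, q0 ∈ B0 → same block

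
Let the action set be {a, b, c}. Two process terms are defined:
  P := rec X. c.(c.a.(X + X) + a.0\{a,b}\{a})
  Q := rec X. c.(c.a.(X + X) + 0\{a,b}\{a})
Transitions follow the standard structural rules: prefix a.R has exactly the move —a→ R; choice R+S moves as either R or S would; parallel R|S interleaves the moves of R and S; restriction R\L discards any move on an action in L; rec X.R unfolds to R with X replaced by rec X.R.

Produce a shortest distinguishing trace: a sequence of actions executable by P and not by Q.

ca

P's transition system — 5 states:
  m0 = rec X. c.(c.a.(X + X) + a.0\{a,b}\{a}) has moves =c=> m1
  m1 = c.a.((rec X. c.(c.a.(X + X) + a.0\{a,b}\{a})) + (rec X. c.(c.a.(X + X) + a.0\{a,b}\{a}))) + a.0\{a,b}\{a} has moves =a=> m2, =c=> m3
  m2 = 0\{a,b}\{a} has moves ∅
  m3 = a.((rec X. c.(c.a.(X + X) + a.0\{a,b}\{a})) + (rec X. c.(c.a.(X + X) + a.0\{a,b}\{a}))) has moves =a=> m4
  m4 = (rec X. c.(c.a.(X + X) + a.0\{a,b}\{a})) + (rec X. c.(c.a.(X + X) + a.0\{a,b}\{a})) has moves =c=> m1
Q's transition system — 4 states:
  n0 = rec X. c.(c.a.(X + X) + 0\{a,b}\{a}) has moves =c=> n1
  n1 = c.a.((rec X. c.(c.a.(X + X) + 0\{a,b}\{a})) + (rec X. c.(c.a.(X + X) + 0\{a,b}\{a}))) + 0\{a,b}\{a} has moves =c=> n2
  n2 = a.((rec X. c.(c.a.(X + X) + 0\{a,b}\{a})) + (rec X. c.(c.a.(X + X) + 0\{a,b}\{a}))) has moves =a=> n3
  n3 = (rec X. c.(c.a.(X + X) + 0\{a,b}\{a})) + (rec X. c.(c.a.(X + X) + 0\{a,b}\{a})) has moves =c=> n1
Run σ = ⟨ca⟩ on P: start {m0}
  step 1 (c): {m1}
  step 2 (a): {m2}
  P completes σ.
Run σ = ⟨ca⟩ on Q: start {n0}
  step 1 (c): {n1}
  step 2 (a): ∅ (Q stuck)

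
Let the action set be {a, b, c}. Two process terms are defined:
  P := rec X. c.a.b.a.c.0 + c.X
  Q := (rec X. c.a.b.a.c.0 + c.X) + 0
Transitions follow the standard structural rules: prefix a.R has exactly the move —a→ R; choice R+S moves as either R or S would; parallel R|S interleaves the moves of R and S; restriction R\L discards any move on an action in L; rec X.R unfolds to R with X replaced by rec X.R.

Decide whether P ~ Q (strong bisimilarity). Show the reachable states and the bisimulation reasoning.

YES

Reachable graph of P (6 states):
  s0 = rec X. c.a.b.a.c.0 + c.X has moves —c→ s0, —c→ s1
  s1 = a.b.a.c.0 has moves —a→ s2
  s2 = b.a.c.0 has moves —b→ s3
  s3 = a.c.0 has moves —a→ s4
  s4 = c.0 has moves —c→ s5
  s5 = 0 has moves stopped
Reachable graph of Q (7 states):
  t0 = (rec X. c.a.b.a.c.0 + c.X) + 0 has moves —c→ t1, —c→ t2
  t1 = a.b.a.c.0 has moves —a→ t3
  t2 = rec X. c.a.b.a.c.0 + c.X has moves —c→ t1, —c→ t2
  t3 = b.a.c.0 has moves —b→ t4
  t4 = a.c.0 has moves —a→ t5
  t5 = c.0 has moves —c→ t6
  t6 = 0 has moves stopped
Bisimilarity quotient blocks:
  B0 = {s0, t0, t2}
  B1 = {s1, t1}
  B2 = {s2, t3}
  B3 = {s3, t4}
  B4 = {s4, t5}
  B5 = {s5, t6}
s0 ∈ B0, t0 ∈ B0 → same block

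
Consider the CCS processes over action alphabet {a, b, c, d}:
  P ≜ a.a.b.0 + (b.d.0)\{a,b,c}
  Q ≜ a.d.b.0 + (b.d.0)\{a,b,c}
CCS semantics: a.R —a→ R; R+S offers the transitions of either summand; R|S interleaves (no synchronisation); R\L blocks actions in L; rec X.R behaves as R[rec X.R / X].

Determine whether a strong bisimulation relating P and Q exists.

LTS(P): 4 reachable states
  p0 = a.a.b.0 + (b.d.0)\{a,b,c} → -a-> p1
  p1 = a.b.0 → -a-> p2
  p2 = b.0 → -b-> p3
  p3 = 0 → ∅
LTS(Q): 4 reachable states
  q0 = a.d.b.0 + (b.d.0)\{a,b,c} → -a-> q1
  q1 = d.b.0 → -d-> q2
  q2 = b.0 → -b-> q3
  q3 = 0 → ∅
Coarsest stable partition (strong bisimilarity classes):
  B0 = {p0}
  B1 = {p1}
  B2 = {p2, q2}
  B3 = {p3, q3}
  B4 = {q0}
  B5 = {q1}
p0 ∈ B0, q0 ∈ B4 → different blocks

not bisimilar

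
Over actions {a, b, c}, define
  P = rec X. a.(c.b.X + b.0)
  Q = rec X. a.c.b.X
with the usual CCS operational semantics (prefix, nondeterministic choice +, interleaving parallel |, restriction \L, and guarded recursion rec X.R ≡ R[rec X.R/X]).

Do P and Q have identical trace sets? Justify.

trace-distinct — witness ⟨ab⟩

Reachable graph of P (4 states):
  m0 = rec X. a.(c.b.X + b.0) has moves =a=> m1
  m1 = c.b.(rec X. a.(c.b.X + b.0)) + b.0 has moves =b=> m2, =c=> m3
  m2 = 0 has moves (no moves)
  m3 = b.(rec X. a.(c.b.X + b.0)) has moves =b=> m0
Reachable graph of Q (3 states):
  n0 = rec X. a.c.b.X has moves =a=> n1
  n1 = c.b.(rec X. a.c.b.X) has moves =c=> n2
  n2 = b.(rec X. a.c.b.X) has moves =b=> n0
Executing ab from P (initial set {m0}):
  [1] a ⇒ {m1}
  [2] b ⇒ {m2}
  P completes σ.
Executing ab from Q (initial set {n0}):
  [1] a ⇒ {n1}
  [2] b ⇒ ∅  — Q cannot continue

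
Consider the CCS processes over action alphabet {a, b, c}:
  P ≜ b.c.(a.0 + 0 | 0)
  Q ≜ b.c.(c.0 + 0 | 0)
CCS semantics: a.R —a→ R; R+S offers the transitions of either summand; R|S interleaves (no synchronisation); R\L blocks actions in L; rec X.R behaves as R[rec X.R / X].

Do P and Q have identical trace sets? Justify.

traces(P) ≠ traces(Q) — witness ⟨bca⟩

LTS(P): 4 reachable states
  u0 = b.c.(a.0 + 0 | 0) has moves =b=> u1
  u1 = c.(a.0 + 0 | 0) has moves =c=> u2
  u2 = a.0 + 0 | 0 has moves =a=> u3
  u3 = 0 has moves ∅
LTS(Q): 4 reachable states
  v0 = b.c.(c.0 + 0 | 0) has moves =b=> v1
  v1 = c.(c.0 + 0 | 0) has moves =c=> v2
  v2 = c.0 + 0 | 0 has moves =c=> v3
  v3 = 0 has moves ∅
Executing bca from P (initial set {u0}):
  after b @ step 1: {u1}
  after c @ step 2: {u2}
  after a @ step 3: {u3}
  P completes σ.
Executing bca from Q (initial set {v0}):
  after b @ step 1: {v1}
  after c @ step 2: {v2}
  after a @ step 3: ∅ (Q stuck)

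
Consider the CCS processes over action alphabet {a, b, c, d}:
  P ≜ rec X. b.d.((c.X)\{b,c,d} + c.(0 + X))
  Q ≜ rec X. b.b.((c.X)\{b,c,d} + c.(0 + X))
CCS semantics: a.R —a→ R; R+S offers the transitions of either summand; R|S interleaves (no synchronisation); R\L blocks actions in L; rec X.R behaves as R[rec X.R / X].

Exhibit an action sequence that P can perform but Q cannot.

bd

P's transition system — 4 states:
  m0 = rec X. b.d.((c.X)\{b,c,d} + c.(0 + X)) has moves --b--▸ m1
  m1 = d.((c.(rec X. b.d.((c.X)\{b,c,d} + c.(0 + X))))\{b,c,d} + c.(0 + (rec X. b.d.((c.X)\{b,c,d} + c.(0 + X))))) has moves --d--▸ m2
  m2 = (c.(rec X. b.d.((c.X)\{b,c,d} + c.(0 + X))))\{b,c,d} + c.(0 + (rec X. b.d.((c.X)\{b,c,d} + c.(0 + X)))) has moves --c--▸ m3
  m3 = 0 + (rec X. b.d.((c.X)\{b,c,d} + c.(0 + X))) has moves --b--▸ m1
Q's transition system — 4 states:
  n0 = rec X. b.b.((c.X)\{b,c,d} + c.(0 + X)) has moves --b--▸ n1
  n1 = b.((c.(rec X. b.b.((c.X)\{b,c,d} + c.(0 + X))))\{b,c,d} + c.(0 + (rec X. b.b.((c.X)\{b,c,d} + c.(0 + X))))) has moves --b--▸ n2
  n2 = (c.(rec X. b.b.((c.X)\{b,c,d} + c.(0 + X))))\{b,c,d} + c.(0 + (rec X. b.b.((c.X)\{b,c,d} + c.(0 + X)))) has moves --c--▸ n3
  n3 = 0 + (rec X. b.b.((c.X)\{b,c,d} + c.(0 + X))) has moves --b--▸ n1
Run σ = ⟨bd⟩ on P: start {m0}
  step 1 (b): {m1}
  step 2 (d): {m2}
  P completes σ.
Run σ = ⟨bd⟩ on Q: start {n0}
  step 1 (b): {n1}
  step 2 (d): ∅ (Q stuck)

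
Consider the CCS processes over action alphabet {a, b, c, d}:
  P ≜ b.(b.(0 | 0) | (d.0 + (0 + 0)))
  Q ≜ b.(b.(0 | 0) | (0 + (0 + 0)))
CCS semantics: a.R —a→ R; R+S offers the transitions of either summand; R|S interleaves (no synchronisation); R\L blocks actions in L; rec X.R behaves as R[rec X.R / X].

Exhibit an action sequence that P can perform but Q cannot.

bd

P's transition system — 5 states:
  m0 = b.(b.(0 | 0) | (d.0 + (0 + 0))) ⊢ ··b··> m1
  m1 = b.(0 | 0) | (d.0 + (0 + 0)) ⊢ ··b··> m2, ··d··> m3
  m2 = 0 | 0 | (d.0 + (0 + 0)) ⊢ ··d··> m4
  m3 = b.(0 | 0) | 0 ⊢ ··b··> m4
  m4 = 0 | 0 | 0 ⊢ stopped
Q's transition system — 3 states:
  n0 = b.(b.(0 | 0) | (0 + (0 + 0))) ⊢ ··b··> n1
  n1 = b.(0 | 0) | (0 + (0 + 0)) ⊢ ··b··> n2
  n2 = 0 | 0 | (0 + (0 + 0)) ⊢ stopped
Executing bd from P (initial set {m0}):
  step 1 (b): {m1}
  step 2 (d): {m3}
  — P admits the full trace.
Executing bd from Q (initial set {n0}):
  step 1 (b): {n1}
  step 2 (d): ∅  — Q cannot continue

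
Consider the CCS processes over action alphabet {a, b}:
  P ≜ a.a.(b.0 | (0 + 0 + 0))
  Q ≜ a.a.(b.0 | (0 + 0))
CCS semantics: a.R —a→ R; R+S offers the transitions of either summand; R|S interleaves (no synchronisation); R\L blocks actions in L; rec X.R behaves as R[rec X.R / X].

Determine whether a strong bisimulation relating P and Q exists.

bisimilar

LTS(P): 4 reachable states
  m0 = a.a.(b.0 | (0 + 0 + 0)) → -a-> m1
  m1 = a.(b.0 | (0 + 0 + 0)) → -a-> m2
  m2 = b.0 | (0 + 0 + 0) → -b-> m3
  m3 = 0 | (0 + 0 + 0) → (no moves)
LTS(Q): 4 reachable states
  n0 = a.a.(b.0 | (0 + 0)) → -a-> n1
  n1 = a.(b.0 | (0 + 0)) → -a-> n2
  n2 = b.0 | (0 + 0) → -b-> n3
  n3 = 0 | (0 + 0) → (no moves)
Partition-refinement fixed point:
  B0 = {m0, n0}
  B1 = {m1, n1}
  B2 = {m2, n2}
  B3 = {m3, n3}
m0 ∈ B0, n0 ∈ B0 → same block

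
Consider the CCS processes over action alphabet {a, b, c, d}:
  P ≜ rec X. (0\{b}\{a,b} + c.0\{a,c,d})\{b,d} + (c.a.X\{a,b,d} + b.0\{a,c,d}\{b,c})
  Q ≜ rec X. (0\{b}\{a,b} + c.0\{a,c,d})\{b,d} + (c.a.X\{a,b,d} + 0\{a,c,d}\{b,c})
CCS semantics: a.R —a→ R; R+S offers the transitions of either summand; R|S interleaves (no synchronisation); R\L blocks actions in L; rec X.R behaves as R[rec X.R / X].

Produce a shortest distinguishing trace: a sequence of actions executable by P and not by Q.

b

LTS(P): 7 reachable states
  m0 = rec X. (0\{b}\{a,b} + c.0\{a,c,d})\{b,d} + (c.a.X\{a,b,d} + b.0\{a,c,d}\{b,c}) | =b=> m1, =c=> m2, =c=> m3
  m1 = 0\{a,c,d}\{b,c} | (no moves)
  m2 = 0\{a,c,d}\{b,d} | (no moves)
  m3 = a.(rec X. (0\{b}\{a,b} + c.0\{a,c,d})\{b,d} + (c.a.X\{a,b,d} + b.0\{a,c,d}\{b,c}))\{a,b,d} | =a=> m4
  m4 = (rec X. (0\{b}\{a,b} + c.0\{a,c,d})\{b,d} + (c.a.X\{a,b,d} + b.0\{a,c,d}\{b,c}))\{a,b,d} | =c=> m5, =c=> m6
  m5 = (a.(rec X. (0\{b}\{a,b} + c.0\{a,c,d})\{b,d} + (c.a.X\{a,b,d} + b.0\{a,c,d}\{b,c}))\{a,b,d})\{a,b,d} | (no moves)
  m6 = 0\{a,c,d}\{b,d}\{a,b,d} | (no moves)
LTS(Q): 6 reachable states
  n0 = rec X. (0\{b}\{a,b} + c.0\{a,c,d})\{b,d} + (c.a.X\{a,b,d} + 0\{a,c,d}\{b,c}) | =c=> n1, =c=> n2
  n1 = 0\{a,c,d}\{b,d} | (no moves)
  n2 = a.(rec X. (0\{b}\{a,b} + c.0\{a,c,d})\{b,d} + (c.a.X\{a,b,d} + 0\{a,c,d}\{b,c}))\{a,b,d} | =a=> n3
  n3 = (rec X. (0\{b}\{a,b} + c.0\{a,c,d})\{b,d} + (c.a.X\{a,b,d} + 0\{a,c,d}\{b,c}))\{a,b,d} | =c=> n4, =c=> n5
  n4 = (a.(rec X. (0\{b}\{a,b} + c.0\{a,c,d})\{b,d} + (c.a.X\{a,b,d} + 0\{a,c,d}\{b,c}))\{a,b,d})\{a,b,d} | (no moves)
  n5 = 0\{a,c,d}\{b,d}\{a,b,d} | (no moves)
Executing b from P (initial set {m0}):
  step 1 (b): {m1}
  ✓ P
Executing b from Q (initial set {n0}):
  step 1 (b): no successor for Q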